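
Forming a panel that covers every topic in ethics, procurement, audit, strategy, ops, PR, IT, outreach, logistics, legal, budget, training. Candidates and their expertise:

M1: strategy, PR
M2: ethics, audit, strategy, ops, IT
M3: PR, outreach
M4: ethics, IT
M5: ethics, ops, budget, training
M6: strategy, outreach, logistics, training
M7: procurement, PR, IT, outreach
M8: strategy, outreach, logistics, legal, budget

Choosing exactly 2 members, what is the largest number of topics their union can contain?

Choosing M2, M8 covers {ethics, audit, strategy, ops, IT, outreach, logistics, legal, budget} — 9 topics.
No choice of 2 members does better; here procurement, PR, training are left uncovered.

9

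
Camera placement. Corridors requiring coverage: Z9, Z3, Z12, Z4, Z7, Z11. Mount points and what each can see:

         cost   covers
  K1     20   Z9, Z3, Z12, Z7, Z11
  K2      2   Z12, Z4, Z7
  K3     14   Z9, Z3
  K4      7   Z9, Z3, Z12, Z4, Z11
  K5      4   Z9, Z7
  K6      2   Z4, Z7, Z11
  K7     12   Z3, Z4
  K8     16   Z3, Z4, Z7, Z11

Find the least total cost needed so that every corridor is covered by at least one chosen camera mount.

9

K2, K4 cover every corridor at cost 2 + 7 = 9.
Any cover uses at least 2 camera mounts; among all covering selections none totals below 9.
Greedy by coverage-per-cost would pick K2, K6, K4 for 11 — worse than the optimum 9.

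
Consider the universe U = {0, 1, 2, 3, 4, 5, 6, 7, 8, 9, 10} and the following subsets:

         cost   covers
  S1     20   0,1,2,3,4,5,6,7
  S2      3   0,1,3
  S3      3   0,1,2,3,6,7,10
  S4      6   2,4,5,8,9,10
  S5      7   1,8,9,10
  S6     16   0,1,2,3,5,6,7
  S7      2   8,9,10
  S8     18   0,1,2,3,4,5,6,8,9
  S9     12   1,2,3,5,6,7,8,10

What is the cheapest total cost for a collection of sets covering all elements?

S3, S4 cover every element at cost 3 + 6 = 9.
Any cover uses at least 2 sets; among all covering selections none totals below 9.
Greedy by coverage-per-cost would pick S3, S7, S4 for 11 — worse than the optimum 9.

9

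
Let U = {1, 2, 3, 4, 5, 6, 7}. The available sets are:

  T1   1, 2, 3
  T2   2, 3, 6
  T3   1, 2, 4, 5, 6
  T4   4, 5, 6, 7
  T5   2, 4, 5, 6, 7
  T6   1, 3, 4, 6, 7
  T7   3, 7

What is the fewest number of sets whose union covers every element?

T1, T4 together cover {1, 2, 3, 4, 5, 6, 7} — every element.
No single set contains all 7 elements, so 2 is optimal.

2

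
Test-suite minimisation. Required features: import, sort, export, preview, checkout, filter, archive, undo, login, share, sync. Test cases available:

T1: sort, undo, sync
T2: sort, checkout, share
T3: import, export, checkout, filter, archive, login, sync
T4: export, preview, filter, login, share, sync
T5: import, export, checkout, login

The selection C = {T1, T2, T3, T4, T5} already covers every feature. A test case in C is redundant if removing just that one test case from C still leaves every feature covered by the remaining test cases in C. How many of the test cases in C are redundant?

Drop T1: undo uncovered — not redundant.
Drop T2: the rest still cover every feature — redundant.
Drop T3: archive uncovered — not redundant.
Drop T4: preview uncovered — not redundant.
Drop T5: the rest still cover every feature — redundant.
2 redundant: T2, T5.

2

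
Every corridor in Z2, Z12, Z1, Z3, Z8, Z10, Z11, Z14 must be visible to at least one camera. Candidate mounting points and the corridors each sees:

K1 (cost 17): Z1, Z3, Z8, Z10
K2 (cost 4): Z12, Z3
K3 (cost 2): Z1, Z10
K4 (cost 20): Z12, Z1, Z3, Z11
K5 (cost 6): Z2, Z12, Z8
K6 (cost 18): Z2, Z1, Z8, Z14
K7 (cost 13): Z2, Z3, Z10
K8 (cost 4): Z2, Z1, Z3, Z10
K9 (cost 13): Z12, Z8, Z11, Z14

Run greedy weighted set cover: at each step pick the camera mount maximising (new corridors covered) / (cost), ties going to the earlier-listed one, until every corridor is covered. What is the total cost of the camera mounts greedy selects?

Pick 1: K3 adds 2 new (Z1, Z10) at cost 2 (ratio 2/2).
Pick 2: K2 adds 2 new (Z12, Z3) at cost 4 (ratio 2/4).
Pick 3: K5 adds 2 new (Z2, Z8) at cost 6 (ratio 2/6).
Pick 4: K9 adds 2 new (Z11, Z14) at cost 13 (ratio 2/13).
Greedy total cost: 2 + 4 + 6 + 13 = 25. (The true optimum is 17, so greedy overshoots here.)

25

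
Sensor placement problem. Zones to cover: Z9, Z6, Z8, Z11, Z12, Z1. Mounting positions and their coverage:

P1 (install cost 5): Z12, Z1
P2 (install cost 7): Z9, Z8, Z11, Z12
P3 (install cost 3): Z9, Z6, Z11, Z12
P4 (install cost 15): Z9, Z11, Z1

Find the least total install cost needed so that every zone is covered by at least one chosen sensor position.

15

P1, P2, P3 cover every zone at install cost 5 + 7 + 3 = 15.
Any cover uses at least 3 sensor positions; among all covering selections none totals below 15.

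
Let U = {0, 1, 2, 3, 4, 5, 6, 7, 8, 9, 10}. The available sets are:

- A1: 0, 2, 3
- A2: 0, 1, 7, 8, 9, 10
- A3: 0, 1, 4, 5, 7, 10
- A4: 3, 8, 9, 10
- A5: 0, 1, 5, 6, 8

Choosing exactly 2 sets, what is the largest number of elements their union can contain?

Choosing A3, A4 covers {0, 1, 3, 4, 5, 7, 8, 9, 10} — 9 elements.
No choice of 2 sets does better; here 2, 6 are left uncovered.

9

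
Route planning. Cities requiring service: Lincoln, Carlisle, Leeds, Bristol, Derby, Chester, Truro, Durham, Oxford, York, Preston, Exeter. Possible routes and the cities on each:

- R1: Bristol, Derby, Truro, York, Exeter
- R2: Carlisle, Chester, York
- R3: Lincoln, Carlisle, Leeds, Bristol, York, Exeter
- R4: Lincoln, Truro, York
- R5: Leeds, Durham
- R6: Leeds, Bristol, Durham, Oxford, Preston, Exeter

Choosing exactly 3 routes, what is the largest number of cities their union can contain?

Choosing R1, R2, R6 covers {Carlisle, Leeds, Bristol, Derby, Chester, Truro, Durham, Oxford, York, Preston, Exeter} — 11 cities.
No choice of 3 routes does better; here Lincoln is left uncovered.

11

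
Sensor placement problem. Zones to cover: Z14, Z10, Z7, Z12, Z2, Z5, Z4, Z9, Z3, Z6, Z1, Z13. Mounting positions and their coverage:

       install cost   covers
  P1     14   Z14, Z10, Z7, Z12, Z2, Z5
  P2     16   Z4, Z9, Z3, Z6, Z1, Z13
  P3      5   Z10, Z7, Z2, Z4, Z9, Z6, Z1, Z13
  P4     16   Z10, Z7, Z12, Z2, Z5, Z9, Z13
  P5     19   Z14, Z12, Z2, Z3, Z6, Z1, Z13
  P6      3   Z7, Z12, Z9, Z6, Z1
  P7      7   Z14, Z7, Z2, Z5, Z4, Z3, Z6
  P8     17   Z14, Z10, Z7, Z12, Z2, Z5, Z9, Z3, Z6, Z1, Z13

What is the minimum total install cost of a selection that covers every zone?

15

P3, P6, P7 cover every zone at install cost 5 + 3 + 7 = 15.
Any cover uses at least 2 sensor positions; among all covering selections none totals below 15.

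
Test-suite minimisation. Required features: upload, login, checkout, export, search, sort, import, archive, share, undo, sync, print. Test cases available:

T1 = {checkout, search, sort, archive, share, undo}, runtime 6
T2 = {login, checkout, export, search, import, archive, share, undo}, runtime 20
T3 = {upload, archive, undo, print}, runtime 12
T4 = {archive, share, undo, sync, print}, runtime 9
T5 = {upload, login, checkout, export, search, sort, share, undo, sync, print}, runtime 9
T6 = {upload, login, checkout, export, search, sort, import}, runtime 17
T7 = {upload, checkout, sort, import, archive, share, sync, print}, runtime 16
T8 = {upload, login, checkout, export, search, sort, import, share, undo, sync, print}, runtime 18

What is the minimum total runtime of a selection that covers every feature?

T1, T8 cover every feature at runtime 6 + 18 = 24.
Any cover uses at least 2 test cases; among all covering selections none totals below 24.
Greedy by coverage-per-runtime would pick T5, T1, T7 for 31 — worse than the optimum 24.

24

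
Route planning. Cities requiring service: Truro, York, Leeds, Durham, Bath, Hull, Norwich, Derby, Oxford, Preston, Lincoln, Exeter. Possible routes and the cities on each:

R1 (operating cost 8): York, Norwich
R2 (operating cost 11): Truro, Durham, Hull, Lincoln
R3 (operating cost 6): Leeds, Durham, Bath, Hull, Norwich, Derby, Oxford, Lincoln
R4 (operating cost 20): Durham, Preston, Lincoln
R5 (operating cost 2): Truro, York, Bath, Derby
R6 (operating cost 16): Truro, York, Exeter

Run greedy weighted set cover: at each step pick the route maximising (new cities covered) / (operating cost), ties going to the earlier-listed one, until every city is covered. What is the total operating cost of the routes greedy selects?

Pick 1: R5 adds 4 new (Truro, York, Bath, Derby) at operating cost 2 (ratio 4/2).
Pick 2: R3 adds 6 new (Leeds, Durham, Hull, Norwich, Oxford, Lincoln) at operating cost 6 (ratio 6/6).
Pick 3: R6 adds 1 new (Exeter) at operating cost 16 (ratio 1/16).
Pick 4: R4 adds 1 new (Preston) at operating cost 20 (ratio 1/20).
Greedy total operating cost: 2 + 6 + 16 + 20 = 44. (The true optimum is 42, so greedy overshoots here.)

44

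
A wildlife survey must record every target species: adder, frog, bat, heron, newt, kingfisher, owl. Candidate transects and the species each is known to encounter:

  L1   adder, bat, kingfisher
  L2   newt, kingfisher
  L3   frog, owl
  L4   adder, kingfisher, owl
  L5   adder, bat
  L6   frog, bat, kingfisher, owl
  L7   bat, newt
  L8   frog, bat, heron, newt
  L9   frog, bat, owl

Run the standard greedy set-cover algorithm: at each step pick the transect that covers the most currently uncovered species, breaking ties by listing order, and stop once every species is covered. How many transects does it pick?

Pick 1: L6 covers 4 new species (frog, bat, kingfisher, owl).
Pick 2: L8 covers 2 new species (heron, newt).
Pick 3: L1 covers 1 new species (adder).
Greedy uses 3 transects. (The true minimum is 2.)

3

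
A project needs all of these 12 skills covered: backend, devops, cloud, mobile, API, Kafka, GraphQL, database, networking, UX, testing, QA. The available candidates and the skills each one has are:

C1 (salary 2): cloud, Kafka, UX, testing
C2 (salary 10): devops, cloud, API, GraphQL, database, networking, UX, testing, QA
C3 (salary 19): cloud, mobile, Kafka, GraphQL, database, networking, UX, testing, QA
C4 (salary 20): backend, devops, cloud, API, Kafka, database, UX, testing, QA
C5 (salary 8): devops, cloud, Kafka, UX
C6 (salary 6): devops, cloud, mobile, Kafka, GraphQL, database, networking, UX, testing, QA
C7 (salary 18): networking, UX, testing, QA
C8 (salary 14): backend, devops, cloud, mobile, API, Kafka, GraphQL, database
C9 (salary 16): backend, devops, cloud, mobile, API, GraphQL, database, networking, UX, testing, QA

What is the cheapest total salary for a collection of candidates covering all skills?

C1, C9 cover every skill at salary 2 + 16 = 18.
Any cover uses at least 2 candidates; among all covering selections none totals below 18.
Greedy by coverage-per-salary would pick C1, C6, C8 for 22 — worse than the optimum 18.

18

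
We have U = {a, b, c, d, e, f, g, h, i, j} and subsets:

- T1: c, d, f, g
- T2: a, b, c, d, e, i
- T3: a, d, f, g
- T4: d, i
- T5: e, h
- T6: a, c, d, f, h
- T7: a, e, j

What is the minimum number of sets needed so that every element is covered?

4

T1, T2, T5, T7 together cover {a, b, c, d, e, f, g, h, i, j} — every element.
No 3 of the 7 sets cover everything (all 35 triples fall short), so 4 is minimum.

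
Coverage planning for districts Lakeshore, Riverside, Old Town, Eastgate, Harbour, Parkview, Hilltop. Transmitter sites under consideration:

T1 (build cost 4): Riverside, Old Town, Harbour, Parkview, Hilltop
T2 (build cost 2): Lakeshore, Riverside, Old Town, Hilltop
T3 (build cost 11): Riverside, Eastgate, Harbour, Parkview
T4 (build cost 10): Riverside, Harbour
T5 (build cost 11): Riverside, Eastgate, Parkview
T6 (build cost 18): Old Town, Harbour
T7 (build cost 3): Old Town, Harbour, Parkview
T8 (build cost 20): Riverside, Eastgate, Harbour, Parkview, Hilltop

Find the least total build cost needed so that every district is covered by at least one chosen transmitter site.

13

T2, T3 cover every district at build cost 2 + 11 = 13.
Any cover uses at least 2 transmitter sites; among all covering selections none totals below 13.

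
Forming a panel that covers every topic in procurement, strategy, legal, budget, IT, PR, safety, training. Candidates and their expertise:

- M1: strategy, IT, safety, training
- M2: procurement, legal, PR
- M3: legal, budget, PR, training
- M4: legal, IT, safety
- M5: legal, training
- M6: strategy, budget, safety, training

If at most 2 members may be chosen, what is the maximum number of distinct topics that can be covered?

7

Choosing M1, M2 covers {procurement, strategy, legal, IT, PR, safety, training} — 7 topics.
No choice of 2 members does better; here budget is left uncovered.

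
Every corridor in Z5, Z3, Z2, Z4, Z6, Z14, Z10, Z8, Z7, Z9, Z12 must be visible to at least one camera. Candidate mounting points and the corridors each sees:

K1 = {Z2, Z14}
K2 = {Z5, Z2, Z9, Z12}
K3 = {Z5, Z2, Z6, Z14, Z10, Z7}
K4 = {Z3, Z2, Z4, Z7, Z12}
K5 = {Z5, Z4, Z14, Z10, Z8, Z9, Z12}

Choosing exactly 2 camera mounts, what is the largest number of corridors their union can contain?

10

Choosing K3, K5 covers {Z5, Z2, Z4, Z6, Z14, Z10, Z8, Z7, Z9, Z12} — 10 corridors.
No choice of 2 camera mounts does better; here Z3 is left uncovered.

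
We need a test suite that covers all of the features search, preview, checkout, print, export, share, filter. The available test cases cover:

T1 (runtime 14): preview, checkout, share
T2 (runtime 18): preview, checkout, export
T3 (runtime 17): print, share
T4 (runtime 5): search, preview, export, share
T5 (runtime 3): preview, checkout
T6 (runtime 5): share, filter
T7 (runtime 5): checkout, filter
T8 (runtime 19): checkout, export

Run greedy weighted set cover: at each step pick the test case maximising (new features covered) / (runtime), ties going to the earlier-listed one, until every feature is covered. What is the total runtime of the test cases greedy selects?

Pick 1: T4 adds 4 new (search, preview, export, share) at runtime 5 (ratio 4/5).
Pick 2: T7 adds 2 new (checkout, filter) at runtime 5 (ratio 2/5).
Pick 3: T3 adds 1 new (print) at runtime 17 (ratio 1/17).
Greedy total runtime: 5 + 5 + 17 = 27.

27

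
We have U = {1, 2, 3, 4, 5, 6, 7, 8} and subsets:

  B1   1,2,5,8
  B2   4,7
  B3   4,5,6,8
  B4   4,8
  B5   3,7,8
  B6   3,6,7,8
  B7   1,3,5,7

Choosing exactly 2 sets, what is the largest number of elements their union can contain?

Choosing B1, B6 covers {1, 2, 3, 5, 6, 7, 8} — 7 elements.
No choice of 2 sets does better; here 4 is left uncovered.

7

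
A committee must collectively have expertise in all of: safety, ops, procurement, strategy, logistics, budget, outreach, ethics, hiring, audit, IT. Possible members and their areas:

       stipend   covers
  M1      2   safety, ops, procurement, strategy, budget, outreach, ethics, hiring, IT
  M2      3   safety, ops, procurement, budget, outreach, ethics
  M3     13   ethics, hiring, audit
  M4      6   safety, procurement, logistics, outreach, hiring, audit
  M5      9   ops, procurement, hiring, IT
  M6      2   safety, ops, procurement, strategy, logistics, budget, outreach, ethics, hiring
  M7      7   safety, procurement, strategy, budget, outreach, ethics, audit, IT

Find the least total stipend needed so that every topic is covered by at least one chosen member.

8

M1, M4 cover every topic at stipend 2 + 6 = 8.
Any cover uses at least 2 members; among all covering selections none totals below 8.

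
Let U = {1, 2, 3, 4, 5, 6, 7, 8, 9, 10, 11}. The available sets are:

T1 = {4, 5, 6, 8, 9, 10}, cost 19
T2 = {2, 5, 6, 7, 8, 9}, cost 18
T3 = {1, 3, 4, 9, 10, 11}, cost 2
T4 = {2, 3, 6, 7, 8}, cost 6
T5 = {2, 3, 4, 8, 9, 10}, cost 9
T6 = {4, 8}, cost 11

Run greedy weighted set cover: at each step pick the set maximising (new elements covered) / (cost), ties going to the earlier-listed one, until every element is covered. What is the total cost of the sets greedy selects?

26

Pick 1: T3 adds 6 new (1, 3, 4, 9, 10, 11) at cost 2 (ratio 6/2).
Pick 2: T4 adds 4 new (2, 6, 7, 8) at cost 6 (ratio 4/6).
Pick 3: T2 adds 1 new (5) at cost 18 (ratio 1/18).
Greedy total cost: 2 + 6 + 18 = 26. (The true optimum is 20, so greedy overshoots here.)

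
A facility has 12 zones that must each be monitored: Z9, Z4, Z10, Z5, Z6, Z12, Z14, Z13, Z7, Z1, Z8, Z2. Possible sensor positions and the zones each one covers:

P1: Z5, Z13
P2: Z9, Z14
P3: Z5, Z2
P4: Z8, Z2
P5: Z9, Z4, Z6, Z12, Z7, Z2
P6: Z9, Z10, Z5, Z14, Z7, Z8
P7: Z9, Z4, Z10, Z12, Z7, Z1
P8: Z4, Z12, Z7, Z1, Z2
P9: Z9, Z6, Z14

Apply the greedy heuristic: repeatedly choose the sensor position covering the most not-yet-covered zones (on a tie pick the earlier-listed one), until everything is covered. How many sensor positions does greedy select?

Pick 1: P5 covers 6 new zones (Z9, Z4, Z6, Z12, Z7, Z2).
Pick 2: P6 covers 4 new zones (Z10, Z5, Z14, Z8).
Pick 3: P1 covers 1 new zones (Z13).
Pick 4: P7 covers 1 new zones (Z1).
Greedy uses 4 sensor positions.

4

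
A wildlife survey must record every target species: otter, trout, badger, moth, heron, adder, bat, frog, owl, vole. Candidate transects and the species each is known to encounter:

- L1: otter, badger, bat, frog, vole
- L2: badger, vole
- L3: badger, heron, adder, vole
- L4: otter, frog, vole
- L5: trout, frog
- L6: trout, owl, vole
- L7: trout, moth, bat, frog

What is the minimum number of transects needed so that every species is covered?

4

L1, L3, L6, L7 together cover {otter, trout, badger, moth, heron, adder, bat, frog, owl, vole} — every species.
No 3 of the 7 transects cover everything (all 35 triples fall short), so 4 is minimum.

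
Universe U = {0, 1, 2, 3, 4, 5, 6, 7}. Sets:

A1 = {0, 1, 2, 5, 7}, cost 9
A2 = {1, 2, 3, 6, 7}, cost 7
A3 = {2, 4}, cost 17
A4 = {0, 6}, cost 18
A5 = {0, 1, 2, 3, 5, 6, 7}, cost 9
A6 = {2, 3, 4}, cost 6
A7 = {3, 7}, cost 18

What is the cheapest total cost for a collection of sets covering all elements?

15

A5, A6 cover every element at cost 9 + 6 = 15.
Any cover uses at least 2 sets; among all covering selections none totals below 15.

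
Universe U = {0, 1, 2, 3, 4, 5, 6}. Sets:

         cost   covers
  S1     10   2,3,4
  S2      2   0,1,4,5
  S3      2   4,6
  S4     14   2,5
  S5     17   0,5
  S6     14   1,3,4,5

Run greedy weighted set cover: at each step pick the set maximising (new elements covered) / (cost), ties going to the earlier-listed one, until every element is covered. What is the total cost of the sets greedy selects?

Pick 1: S2 adds 4 new (0, 1, 4, 5) at cost 2 (ratio 4/2).
Pick 2: S3 adds 1 new (6) at cost 2 (ratio 1/2).
Pick 3: S1 adds 2 new (2, 3) at cost 10 (ratio 2/10).
Greedy total cost: 2 + 2 + 10 = 14.

14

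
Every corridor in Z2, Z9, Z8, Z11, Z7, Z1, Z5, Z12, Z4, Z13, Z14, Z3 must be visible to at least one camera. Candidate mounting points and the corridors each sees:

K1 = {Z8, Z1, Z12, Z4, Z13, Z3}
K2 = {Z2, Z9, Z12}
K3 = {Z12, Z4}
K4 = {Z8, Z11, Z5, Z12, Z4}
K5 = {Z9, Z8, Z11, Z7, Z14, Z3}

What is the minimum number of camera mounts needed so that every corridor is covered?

K1, K2, K4, K5 together cover {Z2, Z9, Z8, Z11, Z7, Z1, Z5, Z12, Z4, Z13, Z14, Z3} — every corridor.
No 3 of the 5 camera mounts cover everything (all 10 triples fall short), so 4 is minimum.

4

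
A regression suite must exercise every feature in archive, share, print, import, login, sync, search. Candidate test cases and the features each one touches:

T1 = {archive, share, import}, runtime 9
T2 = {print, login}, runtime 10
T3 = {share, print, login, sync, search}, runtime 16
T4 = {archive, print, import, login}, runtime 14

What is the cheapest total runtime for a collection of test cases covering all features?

25

T1, T3 cover every feature at runtime 9 + 16 = 25.
Any cover uses at least 2 test cases; among all covering selections none totals below 25.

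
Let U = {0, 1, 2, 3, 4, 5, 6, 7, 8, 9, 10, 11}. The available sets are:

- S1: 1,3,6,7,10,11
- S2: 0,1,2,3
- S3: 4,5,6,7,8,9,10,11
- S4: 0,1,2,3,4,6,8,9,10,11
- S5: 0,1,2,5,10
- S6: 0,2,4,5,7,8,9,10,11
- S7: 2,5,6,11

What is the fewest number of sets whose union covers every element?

2

S1, S6 together cover {0, 1, 2, 3, 4, 5, 6, 7, 8, 9, 10, 11} — every element.
No single set contains all 12 elements, so 2 is optimal.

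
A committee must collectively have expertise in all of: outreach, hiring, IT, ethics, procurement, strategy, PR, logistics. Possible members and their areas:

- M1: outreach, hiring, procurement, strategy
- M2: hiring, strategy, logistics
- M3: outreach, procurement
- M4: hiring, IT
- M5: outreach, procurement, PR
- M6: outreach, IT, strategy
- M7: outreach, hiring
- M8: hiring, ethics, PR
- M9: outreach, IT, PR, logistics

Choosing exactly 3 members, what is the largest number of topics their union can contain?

Choosing M1, M8, M9 covers {outreach, hiring, IT, ethics, procurement, strategy, PR, logistics} — 8 topics.
That is all 8 topics.

8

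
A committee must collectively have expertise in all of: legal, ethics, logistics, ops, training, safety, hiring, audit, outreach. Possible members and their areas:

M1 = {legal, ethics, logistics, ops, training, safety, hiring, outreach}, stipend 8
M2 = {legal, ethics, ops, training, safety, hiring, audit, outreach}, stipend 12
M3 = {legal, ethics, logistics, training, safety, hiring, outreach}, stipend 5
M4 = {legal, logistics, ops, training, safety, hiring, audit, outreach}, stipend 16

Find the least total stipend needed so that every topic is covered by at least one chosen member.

M2, M3 cover every topic at stipend 12 + 5 = 17.
Any cover uses at least 2 members; among all covering selections none totals below 17.

17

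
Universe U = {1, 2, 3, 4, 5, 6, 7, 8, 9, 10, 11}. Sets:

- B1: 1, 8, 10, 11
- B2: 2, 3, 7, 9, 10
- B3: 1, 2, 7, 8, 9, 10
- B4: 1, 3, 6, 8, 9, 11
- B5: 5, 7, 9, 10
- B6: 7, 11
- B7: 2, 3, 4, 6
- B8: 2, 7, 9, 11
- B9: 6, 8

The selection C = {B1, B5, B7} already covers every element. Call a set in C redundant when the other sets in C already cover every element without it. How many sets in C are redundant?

Drop B1: 1, 8, 11 uncovered — not redundant.
Drop B5: 5, 7, 9 uncovered — not redundant.
Drop B7: 2, 3, 4, 6 uncovered — not redundant.
None of the sets in C is redundant.

0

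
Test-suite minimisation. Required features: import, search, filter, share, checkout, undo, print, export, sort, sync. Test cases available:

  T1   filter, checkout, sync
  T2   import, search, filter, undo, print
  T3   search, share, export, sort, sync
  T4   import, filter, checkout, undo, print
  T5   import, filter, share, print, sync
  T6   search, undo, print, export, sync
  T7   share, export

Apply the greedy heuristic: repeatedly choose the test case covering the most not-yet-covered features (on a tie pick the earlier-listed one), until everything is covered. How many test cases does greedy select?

Pick 1: T2 covers 5 new features (import, search, filter, undo, print).
Pick 2: T3 covers 4 new features (share, export, sort, sync).
Pick 3: T1 covers 1 new features (checkout).
Greedy uses 3 test cases. (The true minimum is 2.)

3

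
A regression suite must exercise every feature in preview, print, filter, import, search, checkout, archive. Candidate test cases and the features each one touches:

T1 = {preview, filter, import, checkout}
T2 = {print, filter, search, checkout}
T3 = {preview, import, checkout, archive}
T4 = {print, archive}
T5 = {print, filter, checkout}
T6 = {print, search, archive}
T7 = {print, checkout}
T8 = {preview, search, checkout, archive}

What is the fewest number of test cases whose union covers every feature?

2

T1, T6 together cover {preview, print, filter, import, search, checkout, archive} — every feature.
No single test case contains all 7 features, so 2 is optimal.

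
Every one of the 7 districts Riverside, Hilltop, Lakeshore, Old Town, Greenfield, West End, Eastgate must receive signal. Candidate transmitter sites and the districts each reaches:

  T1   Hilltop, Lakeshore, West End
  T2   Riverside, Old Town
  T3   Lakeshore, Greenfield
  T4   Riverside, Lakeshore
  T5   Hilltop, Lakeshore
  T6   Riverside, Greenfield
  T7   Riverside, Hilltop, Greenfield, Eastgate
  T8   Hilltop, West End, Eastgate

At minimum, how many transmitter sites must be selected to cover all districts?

3

T1, T2, T7 together cover {Riverside, Hilltop, Lakeshore, Old Town, Greenfield, West End, Eastgate} — every district.
No 2 of the 8 transmitter sites cover everything (all 28 pairs fall short), so 3 is minimum.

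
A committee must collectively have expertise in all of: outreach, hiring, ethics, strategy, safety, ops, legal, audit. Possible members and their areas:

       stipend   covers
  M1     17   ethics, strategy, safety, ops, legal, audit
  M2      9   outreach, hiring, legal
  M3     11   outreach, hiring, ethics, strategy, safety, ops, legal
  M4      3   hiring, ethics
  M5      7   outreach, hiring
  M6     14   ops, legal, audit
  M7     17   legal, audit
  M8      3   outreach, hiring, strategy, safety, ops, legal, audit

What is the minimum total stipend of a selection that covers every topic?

6

M4, M8 cover every topic at stipend 3 + 3 = 6.
Any cover uses at least 2 members; among all covering selections none totals below 6.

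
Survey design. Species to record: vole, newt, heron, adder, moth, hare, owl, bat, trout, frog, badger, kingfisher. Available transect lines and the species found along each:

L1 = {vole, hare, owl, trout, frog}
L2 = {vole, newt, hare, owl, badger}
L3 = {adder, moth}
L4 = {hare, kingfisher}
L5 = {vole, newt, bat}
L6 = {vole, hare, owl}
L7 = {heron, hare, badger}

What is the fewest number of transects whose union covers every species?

5

L1, L3, L4, L5, L7 together cover {vole, newt, heron, adder, moth, hare, owl, bat, trout, frog, badger, kingfisher} — every species.
No 4 of the 7 transects cover everything (all 35 size-4 selections fall short), so 5 is minimum.
Greedy (largest uncovered first) would take L1, L2, L3, L4, L5, L7 — 6 transects — but 5 suffice.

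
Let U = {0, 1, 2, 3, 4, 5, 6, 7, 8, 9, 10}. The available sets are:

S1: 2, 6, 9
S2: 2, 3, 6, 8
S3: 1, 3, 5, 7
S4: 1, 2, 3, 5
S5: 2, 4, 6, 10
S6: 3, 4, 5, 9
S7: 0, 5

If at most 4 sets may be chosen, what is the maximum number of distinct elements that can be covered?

Choosing S1, S2, S3, S5 covers {1, 2, 3, 4, 5, 6, 7, 8, 9, 10} — 10 elements.
No choice of 4 sets does better; here 0 is left uncovered.

10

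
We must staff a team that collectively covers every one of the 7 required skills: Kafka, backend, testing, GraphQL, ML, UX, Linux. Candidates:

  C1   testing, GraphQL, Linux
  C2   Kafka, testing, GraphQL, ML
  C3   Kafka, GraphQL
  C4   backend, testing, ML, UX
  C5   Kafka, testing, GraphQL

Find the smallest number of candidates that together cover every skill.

3

C1, C2, C4 together cover {Kafka, backend, testing, GraphQL, ML, UX, Linux} — every skill.
No 2 of the 5 candidates cover everything (all 10 pairs fall short), so 3 is minimum.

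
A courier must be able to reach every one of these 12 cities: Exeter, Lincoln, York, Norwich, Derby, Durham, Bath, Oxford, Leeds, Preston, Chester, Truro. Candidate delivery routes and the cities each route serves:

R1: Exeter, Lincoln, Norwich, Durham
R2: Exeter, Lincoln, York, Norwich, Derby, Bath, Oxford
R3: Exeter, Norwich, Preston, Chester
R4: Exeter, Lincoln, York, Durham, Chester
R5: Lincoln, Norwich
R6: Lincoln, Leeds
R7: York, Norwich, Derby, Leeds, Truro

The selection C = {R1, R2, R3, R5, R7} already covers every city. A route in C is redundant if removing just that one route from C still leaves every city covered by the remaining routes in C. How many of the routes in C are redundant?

1

Drop R1: Durham uncovered — not redundant.
Drop R2: Bath, Oxford uncovered — not redundant.
Drop R3: Preston, Chester uncovered — not redundant.
Drop R5: the rest still cover every city — redundant.
Drop R7: Leeds, Truro uncovered — not redundant.
1 redundant: R5.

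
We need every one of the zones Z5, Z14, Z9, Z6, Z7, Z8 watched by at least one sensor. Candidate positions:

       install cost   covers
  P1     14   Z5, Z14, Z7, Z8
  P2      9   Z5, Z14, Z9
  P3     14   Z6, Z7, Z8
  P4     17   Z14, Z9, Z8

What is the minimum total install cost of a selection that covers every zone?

P2, P3 cover every zone at install cost 9 + 14 = 23.
Any cover uses at least 2 sensor positions; among all covering selections none totals below 23.

23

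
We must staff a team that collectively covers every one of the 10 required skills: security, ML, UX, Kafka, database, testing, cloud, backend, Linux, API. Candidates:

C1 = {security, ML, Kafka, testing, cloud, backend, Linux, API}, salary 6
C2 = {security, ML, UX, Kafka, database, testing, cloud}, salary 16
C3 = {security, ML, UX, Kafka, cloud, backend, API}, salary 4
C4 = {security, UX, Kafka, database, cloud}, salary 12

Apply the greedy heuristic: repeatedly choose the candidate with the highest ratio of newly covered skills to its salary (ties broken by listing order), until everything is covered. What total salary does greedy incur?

22

Pick 1: C3 adds 7 new (security, ML, UX, Kafka, cloud, backend, API) at salary 4 (ratio 7/4).
Pick 2: C1 adds 2 new (testing, Linux) at salary 6 (ratio 2/6).
Pick 3: C4 adds 1 new (database) at salary 12 (ratio 1/12).
Greedy total salary: 4 + 6 + 12 = 22. (The true optimum is 18, so greedy overshoots here.)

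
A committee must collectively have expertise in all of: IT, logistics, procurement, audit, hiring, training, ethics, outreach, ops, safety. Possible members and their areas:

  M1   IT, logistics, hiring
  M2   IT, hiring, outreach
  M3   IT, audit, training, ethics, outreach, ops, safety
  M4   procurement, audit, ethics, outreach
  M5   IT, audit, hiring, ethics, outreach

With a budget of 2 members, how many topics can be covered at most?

Choosing M1, M3 covers {IT, logistics, audit, hiring, training, ethics, outreach, ops, safety} — 9 topics.
No choice of 2 members does better; here procurement is left uncovered.

9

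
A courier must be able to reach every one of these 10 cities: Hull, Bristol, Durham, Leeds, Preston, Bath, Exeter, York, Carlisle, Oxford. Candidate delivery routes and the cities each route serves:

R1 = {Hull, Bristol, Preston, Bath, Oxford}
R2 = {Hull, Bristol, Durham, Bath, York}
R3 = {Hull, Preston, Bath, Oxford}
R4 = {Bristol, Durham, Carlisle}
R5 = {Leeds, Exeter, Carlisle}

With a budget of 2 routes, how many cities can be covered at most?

8

Choosing R1, R5 covers {Hull, Bristol, Leeds, Preston, Bath, Exeter, Carlisle, Oxford} — 8 cities.
No choice of 2 routes does better; here Durham, York are left uncovered.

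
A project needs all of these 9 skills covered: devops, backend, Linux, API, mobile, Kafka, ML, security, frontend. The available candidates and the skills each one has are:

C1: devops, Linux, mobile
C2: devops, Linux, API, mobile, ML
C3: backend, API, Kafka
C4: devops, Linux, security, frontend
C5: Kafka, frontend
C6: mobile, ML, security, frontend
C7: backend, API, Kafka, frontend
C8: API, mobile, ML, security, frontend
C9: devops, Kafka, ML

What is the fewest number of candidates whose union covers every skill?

C1, C3, C6 together cover {devops, backend, Linux, API, mobile, Kafka, ML, security, frontend} — every skill.
No 2 of the 9 candidates cover everything (all 36 pairs fall short), so 3 is minimum.

3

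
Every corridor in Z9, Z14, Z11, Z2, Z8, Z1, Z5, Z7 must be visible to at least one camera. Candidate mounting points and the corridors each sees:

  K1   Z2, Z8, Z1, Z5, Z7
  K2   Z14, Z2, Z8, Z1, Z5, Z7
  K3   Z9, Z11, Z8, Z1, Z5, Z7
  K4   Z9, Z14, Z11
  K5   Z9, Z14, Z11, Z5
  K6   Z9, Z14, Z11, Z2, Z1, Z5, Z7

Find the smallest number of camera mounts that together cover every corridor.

2

K1, K4 together cover {Z9, Z14, Z11, Z2, Z8, Z1, Z5, Z7} — every corridor.
No single camera mount contains all 8 corridors, so 2 is optimal.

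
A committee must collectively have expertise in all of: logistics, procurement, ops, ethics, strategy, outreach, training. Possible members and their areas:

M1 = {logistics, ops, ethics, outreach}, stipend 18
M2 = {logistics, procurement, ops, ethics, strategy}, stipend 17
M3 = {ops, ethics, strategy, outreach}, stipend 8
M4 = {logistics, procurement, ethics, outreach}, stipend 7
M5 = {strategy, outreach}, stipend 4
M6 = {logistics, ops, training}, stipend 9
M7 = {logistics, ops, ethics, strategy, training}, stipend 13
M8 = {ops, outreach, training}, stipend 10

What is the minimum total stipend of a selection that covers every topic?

20

M4, M7 cover every topic at stipend 7 + 13 = 20.
Any cover uses at least 2 members; among all covering selections none totals below 20.
Greedy by coverage-per-stipend would pick M4, M3, M6 for 24 — worse than the optimum 20.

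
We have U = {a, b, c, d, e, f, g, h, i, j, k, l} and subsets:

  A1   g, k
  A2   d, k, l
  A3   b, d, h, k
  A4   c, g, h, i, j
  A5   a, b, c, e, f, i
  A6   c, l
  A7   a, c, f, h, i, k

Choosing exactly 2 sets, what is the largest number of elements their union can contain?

Choosing A2, A5 covers {a, b, c, d, e, f, i, k, l} — 9 elements.
No choice of 2 sets does better; here g, h, j are left uncovered.

9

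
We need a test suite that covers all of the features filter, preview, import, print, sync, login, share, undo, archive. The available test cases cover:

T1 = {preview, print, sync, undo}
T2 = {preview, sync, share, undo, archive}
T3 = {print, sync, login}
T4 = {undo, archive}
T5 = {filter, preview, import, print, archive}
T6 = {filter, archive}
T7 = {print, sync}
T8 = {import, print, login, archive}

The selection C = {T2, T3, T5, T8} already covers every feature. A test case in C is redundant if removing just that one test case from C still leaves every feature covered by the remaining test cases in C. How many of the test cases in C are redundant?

Drop T2: share, undo uncovered — not redundant.
Drop T3: the rest still cover every feature — redundant.
Drop T5: filter uncovered — not redundant.
Drop T8: the rest still cover every feature — redundant.
2 redundant: T3, T8.

2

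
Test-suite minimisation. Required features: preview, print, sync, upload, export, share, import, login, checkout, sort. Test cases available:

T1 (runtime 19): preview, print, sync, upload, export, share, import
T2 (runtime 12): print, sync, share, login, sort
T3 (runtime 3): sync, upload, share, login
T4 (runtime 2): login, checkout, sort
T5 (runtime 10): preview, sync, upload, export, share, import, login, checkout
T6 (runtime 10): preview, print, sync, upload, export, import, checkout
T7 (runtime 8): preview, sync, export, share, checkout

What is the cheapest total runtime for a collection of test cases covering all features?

15

T3, T4, T6 cover every feature at runtime 3 + 2 + 10 = 15.
Any cover uses at least 2 test cases; among all covering selections none totals below 15.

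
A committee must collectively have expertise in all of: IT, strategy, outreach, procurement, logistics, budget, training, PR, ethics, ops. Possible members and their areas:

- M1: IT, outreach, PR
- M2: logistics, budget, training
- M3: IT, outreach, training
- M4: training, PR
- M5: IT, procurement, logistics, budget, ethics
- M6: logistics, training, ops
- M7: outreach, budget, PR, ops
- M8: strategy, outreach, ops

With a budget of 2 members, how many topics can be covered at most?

8

Choosing M5, M7 covers {IT, outreach, procurement, logistics, budget, PR, ethics, ops} — 8 topics.
No choice of 2 members does better; here strategy, training are left uncovered.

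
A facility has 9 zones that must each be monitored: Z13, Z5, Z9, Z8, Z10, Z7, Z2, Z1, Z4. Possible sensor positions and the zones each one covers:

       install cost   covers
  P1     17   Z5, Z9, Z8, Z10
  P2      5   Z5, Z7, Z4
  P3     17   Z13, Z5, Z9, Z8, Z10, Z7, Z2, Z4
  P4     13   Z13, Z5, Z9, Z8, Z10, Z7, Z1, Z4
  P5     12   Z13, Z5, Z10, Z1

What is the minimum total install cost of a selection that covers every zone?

P3, P5 cover every zone at install cost 17 + 12 = 29.
Any cover uses at least 2 sensor positions; among all covering selections none totals below 29.

29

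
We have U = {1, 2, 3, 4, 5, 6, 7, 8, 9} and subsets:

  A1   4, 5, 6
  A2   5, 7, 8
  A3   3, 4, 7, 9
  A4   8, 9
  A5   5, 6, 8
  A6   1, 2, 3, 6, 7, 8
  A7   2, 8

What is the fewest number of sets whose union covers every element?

A1, A3, A6 together cover {1, 2, 3, 4, 5, 6, 7, 8, 9} — every element.
No 2 of the 7 sets cover everything (all 21 pairs fall short), so 3 is minimum.

3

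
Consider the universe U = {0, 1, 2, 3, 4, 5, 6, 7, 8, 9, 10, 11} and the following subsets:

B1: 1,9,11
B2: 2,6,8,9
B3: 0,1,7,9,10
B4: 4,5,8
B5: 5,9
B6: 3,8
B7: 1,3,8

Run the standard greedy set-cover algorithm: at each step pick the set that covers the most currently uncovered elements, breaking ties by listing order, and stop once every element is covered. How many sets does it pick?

Pick 1: B3 covers 5 new elements (0, 1, 7, 9, 10).
Pick 2: B2 covers 3 new elements (2, 6, 8).
Pick 3: B4 covers 2 new elements (4, 5).
Pick 4: B1 covers 1 new elements (11).
Pick 5: B6 covers 1 new elements (3).
Greedy uses 5 sets.

5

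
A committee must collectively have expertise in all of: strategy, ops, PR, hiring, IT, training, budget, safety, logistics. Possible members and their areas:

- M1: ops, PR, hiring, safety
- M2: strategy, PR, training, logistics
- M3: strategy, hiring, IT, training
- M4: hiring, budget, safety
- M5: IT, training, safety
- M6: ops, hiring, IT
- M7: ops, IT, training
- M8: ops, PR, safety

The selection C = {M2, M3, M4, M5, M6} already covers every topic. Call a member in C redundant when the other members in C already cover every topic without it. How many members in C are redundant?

2

Drop M2: PR, logistics uncovered — not redundant.
Drop M3: the rest still cover every topic — redundant.
Drop M4: budget uncovered — not redundant.
Drop M5: the rest still cover every topic — redundant.
Drop M6: ops uncovered — not redundant.
2 redundant: M3, M5.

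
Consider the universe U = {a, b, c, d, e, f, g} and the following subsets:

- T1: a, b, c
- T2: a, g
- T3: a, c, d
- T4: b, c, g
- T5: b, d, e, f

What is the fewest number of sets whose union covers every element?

T1, T2, T5 together cover {a, b, c, d, e, f, g} — every element.
No 2 of the 5 sets cover everything (all 10 pairs fall short), so 3 is minimum.

3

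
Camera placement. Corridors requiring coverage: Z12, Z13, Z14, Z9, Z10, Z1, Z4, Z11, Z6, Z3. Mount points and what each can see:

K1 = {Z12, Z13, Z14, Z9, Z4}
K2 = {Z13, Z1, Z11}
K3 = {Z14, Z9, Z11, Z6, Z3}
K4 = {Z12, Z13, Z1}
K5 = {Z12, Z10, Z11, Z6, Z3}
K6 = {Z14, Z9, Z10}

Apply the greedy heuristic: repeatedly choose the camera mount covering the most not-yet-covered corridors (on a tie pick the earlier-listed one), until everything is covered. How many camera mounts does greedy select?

3

Pick 1: K1 covers 5 new corridors (Z12, Z13, Z14, Z9, Z4).
Pick 2: K5 covers 4 new corridors (Z10, Z11, Z6, Z3).
Pick 3: K2 covers 1 new corridors (Z1).
Greedy uses 3 camera mounts.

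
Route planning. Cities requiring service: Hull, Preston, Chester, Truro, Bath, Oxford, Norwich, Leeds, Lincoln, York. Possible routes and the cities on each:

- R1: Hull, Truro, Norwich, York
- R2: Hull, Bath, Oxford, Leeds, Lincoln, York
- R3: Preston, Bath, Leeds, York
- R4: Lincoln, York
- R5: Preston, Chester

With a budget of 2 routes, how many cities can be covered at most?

Choosing R1, R2 covers {Hull, Truro, Bath, Oxford, Norwich, Leeds, Lincoln, York} — 8 cities.
No choice of 2 routes does better; here Preston, Chester are left uncovered.

8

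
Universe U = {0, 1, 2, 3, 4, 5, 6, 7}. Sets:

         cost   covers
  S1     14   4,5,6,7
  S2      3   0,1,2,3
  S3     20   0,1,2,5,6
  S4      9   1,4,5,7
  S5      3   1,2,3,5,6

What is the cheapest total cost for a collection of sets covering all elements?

S2, S4, S5 cover every element at cost 3 + 9 + 3 = 15.
Any cover uses at least 2 sets; among all covering selections none totals below 15.

15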